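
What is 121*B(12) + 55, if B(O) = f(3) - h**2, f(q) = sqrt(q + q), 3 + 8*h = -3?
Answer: -209/16 + 121*sqrt(6) ≈ 283.33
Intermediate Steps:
h = -3/4 (h = -3/8 + (1/8)*(-3) = -3/8 - 3/8 = -3/4 ≈ -0.75000)
f(q) = sqrt(2)*sqrt(q) (f(q) = sqrt(2*q) = sqrt(2)*sqrt(q))
B(O) = -9/16 + sqrt(6) (B(O) = sqrt(2)*sqrt(3) - (-3/4)**2 = sqrt(6) - 1*9/16 = sqrt(6) - 9/16 = -9/16 + sqrt(6))
121*B(12) + 55 = 121*(-9/16 + sqrt(6)) + 55 = (-1089/16 + 121*sqrt(6)) + 55 = -209/16 + 121*sqrt(6)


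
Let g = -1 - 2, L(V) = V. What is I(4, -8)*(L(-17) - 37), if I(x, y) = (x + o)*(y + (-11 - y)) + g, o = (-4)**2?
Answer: 12042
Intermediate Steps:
o = 16
g = -3
I(x, y) = -179 - 11*x (I(x, y) = (x + 16)*(y + (-11 - y)) - 3 = (16 + x)*(-11) - 3 = (-176 - 11*x) - 3 = -179 - 11*x)
I(4, -8)*(L(-17) - 37) = (-179 - 11*4)*(-17 - 37) = (-179 - 44)*(-54) = -223*(-54) = 12042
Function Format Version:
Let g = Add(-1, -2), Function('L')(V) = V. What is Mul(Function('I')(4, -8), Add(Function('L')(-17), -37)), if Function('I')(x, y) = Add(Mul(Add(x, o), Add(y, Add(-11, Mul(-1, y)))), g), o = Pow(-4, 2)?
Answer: 12042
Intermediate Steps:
o = 16
g = -3
Function('I')(x, y) = Add(-179, Mul(-11, x)) (Function('I')(x, y) = Add(Mul(Add(x, 16), Add(y, Add(-11, Mul(-1, y)))), -3) = Add(Mul(Add(16, x), -11), -3) = Add(Add(-176, Mul(-11, x)), -3) = Add(-179, Mul(-11, x)))
Mul(Function('I')(4, -8), Add(Function('L')(-17), -37)) = Mul(Add(-179, Mul(-11, 4)), Add(-17, -37)) = Mul(Add(-179, -44), -54) = Mul(-223, -54) = 12042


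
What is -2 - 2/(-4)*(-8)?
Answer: -6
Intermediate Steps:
-2 - 2/(-4)*(-8) = -2 - 2*(-¼)*(-8) = -2 + (½)*(-8) = -2 - 4 = -6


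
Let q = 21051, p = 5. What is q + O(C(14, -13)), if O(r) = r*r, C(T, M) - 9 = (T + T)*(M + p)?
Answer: 67276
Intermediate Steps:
C(T, M) = 9 + 2*T*(5 + M) (C(T, M) = 9 + (T + T)*(M + 5) = 9 + (2*T)*(5 + M) = 9 + 2*T*(5 + M))
O(r) = r²
q + O(C(14, -13)) = 21051 + (9 + 10*14 + 2*(-13)*14)² = 21051 + (9 + 140 - 364)² = 21051 + (-215)² = 21051 + 46225 = 67276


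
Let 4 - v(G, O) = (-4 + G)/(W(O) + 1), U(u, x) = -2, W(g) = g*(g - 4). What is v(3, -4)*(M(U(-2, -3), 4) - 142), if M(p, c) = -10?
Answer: -20216/33 ≈ -612.61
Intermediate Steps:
W(g) = g*(-4 + g)
v(G, O) = 4 - (-4 + G)/(1 + O*(-4 + O)) (v(G, O) = 4 - (-4 + G)/(O*(-4 + O) + 1) = 4 - (-4 + G)/(1 + O*(-4 + O)))
v(3, -4)*(M(U(-2, -3), 4) - 142) = ((8 - 1*3 + 4*(-4)*(-4 - 4))/(1 - 4*(-4 - 4)))*(-10 - 142) = ((8 - 3 + 4*(-4)*(-8))/(1 - 4*(-8)))*(-152) = ((8 - 3 + 128)/(1 + 32))*(-152) = (133/33)*(-152) = -20216/33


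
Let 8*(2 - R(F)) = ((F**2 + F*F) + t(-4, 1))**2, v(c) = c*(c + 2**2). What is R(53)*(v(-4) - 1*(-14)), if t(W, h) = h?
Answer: -221012015/4 ≈ -5.5253e+7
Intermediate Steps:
v(c) = c*(4 + c) (v(c) = c*(c + 4) = c*(4 + c))
R(F) = 2 - (1 + 2*F**2)**2/8 (R(F) = 2 - ((F**2 + F*F) + 1)**2/8 = 2 - ((F**2 + F**2) + 1)**2/8 = 2 - (2*F**2 + 1)**2/8 = 2 - (1 + 2*F**2)**2/8)
R(53)*(v(-4) - 1*(-14)) = (2 - (1 + 2*53**2)**2/8)*(-4*(4 - 4) - 1*(-14)) = (2 - (1 + 2*2809)**2/8)*(-4*0 + 14) = (2 - (1 + 5618)**2/8)*(0 + 14) = (2 - 1/8*5619**2)*14 = (2 - 1/8*31573161)*14 = (2 - 31573161/8)*14 = -31573145/8*14 = -221012015/4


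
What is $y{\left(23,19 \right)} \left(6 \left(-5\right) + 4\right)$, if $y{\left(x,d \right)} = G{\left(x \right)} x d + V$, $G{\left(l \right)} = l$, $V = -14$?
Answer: $-260962$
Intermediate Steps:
$y{\left(x,d \right)} = -14 + d x^{2}$ ($y{\left(x,d \right)} = x x d - 14 = x^{2} d - 14 = d x^{2} - 14 = -14 + d x^{2}$)
$y{\left(23,19 \right)} \left(6 \left(-5\right) + 4\right) = \left(-14 + 19 \cdot 23^{2}\right) \left(6 \left(-5\right) + 4\right) = \left(-14 + 19 \cdot 529\right) \left(-30 + 4\right) = \left(-14 + 10051\right) \left(-26\right) = 10037 \left(-26\right) = -260962$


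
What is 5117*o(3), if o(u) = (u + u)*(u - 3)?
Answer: 0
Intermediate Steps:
o(u) = 2*u*(-3 + u) (o(u) = (2*u)*(-3 + u) = 2*u*(-3 + u))
5117*o(3) = 5117*(2*3*(-3 + 3)) = 5117*(2*3*0) = 5117*0 = 0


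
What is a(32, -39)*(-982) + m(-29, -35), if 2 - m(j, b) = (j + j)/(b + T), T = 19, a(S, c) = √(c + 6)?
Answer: -13/8 - 982*I*√33 ≈ -1.625 - 5641.2*I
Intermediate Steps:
a(S, c) = √(6 + c)
m(j, b) = 2 - 2*j/(19 + b) (m(j, b) = 2 - (j + j)/(b + 19) = 2 - 2*j/(19 + b))
a(32, -39)*(-982) + m(-29, -35) = √(6 - 39)*(-982) + 2*(19 - 35 - 1*(-29))/(19 - 35) = √(-33)*(-982) + 2*(19 - 35 + 29)/(-16) = (I*√33)*(-982) + 2*(-1/16)*13 = -982*I*√33 - 13/8 = -13/8 - 982*I*√33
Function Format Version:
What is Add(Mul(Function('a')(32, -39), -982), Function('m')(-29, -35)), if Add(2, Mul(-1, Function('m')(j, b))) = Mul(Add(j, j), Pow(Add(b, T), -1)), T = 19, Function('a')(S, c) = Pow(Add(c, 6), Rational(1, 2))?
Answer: Add(Rational(-13, 8), Mul(-982, I, Pow(33, Rational(1, 2)))) ≈ Add(-1.6250, Mul(-5641.2, I))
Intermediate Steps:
Function('a')(S, c) = Pow(Add(6, c), Rational(1, 2))
Function('m')(j, b) = Add(2, Mul(-2, j, Pow(Add(19, b), -1))) (Function('m')(j, b) = Add(2, Mul(-1, Mul(Add(j, j), Pow(Add(b, 19), -1)))) = Add(2, Mul(-1, Mul(Mul(2, j), Pow(Add(19, b), -1)))) = Add(2, Mul(-1, Mul(2, j, Pow(Add(19, b), -1)))) = Add(2, Mul(-2, j, Pow(Add(19, b), -1))))
Add(Mul(Function('a')(32, -39), -982), Function('m')(-29, -35)) = Add(Mul(Pow(Add(6, -39), Rational(1, 2)), -982), Mul(2, Pow(Add(19, -35), -1), Add(19, -35, Mul(-1, -29)))) = Add(Mul(Pow(-33, Rational(1, 2)), -982), Mul(2, Pow(-16, -1), Add(19, -35, 29))) = Add(Mul(Mul(I, Pow(33, Rational(1, 2))), -982), Mul(2, Rational(-1, 16), 13)) = Add(Mul(-982, I, Pow(33, Rational(1, 2))), Rational(-13, 8)) = Add(Rational(-13, 8), Mul(-982, I, Pow(33, Rational(1, 2))))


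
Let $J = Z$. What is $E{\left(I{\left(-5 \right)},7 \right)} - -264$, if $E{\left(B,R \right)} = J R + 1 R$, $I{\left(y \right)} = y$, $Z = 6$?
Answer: $313$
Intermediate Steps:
$J = 6$
$E{\left(B,R \right)} = 7 R$ ($E{\left(B,R \right)} = 6 R + 1 R = 6 R + R = 7 R$)
$E{\left(I{\left(-5 \right)},7 \right)} - -264 = 7 \cdot 7 - -264 = 49 + 264 = 313$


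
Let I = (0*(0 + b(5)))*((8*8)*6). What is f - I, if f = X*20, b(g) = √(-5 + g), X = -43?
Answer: -860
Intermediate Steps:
f = -860 (f = -43*20 = -860)
I = 0 (I = (0*(0 + √(-5 + 5)))*((8*8)*6) = (0*(0 + √0))*(64*6) = (0*(0 + 0))*384 = (0*0)*384 = 0*384 = 0)
f - I = -860 - 1*0 = -860 + 0 = -860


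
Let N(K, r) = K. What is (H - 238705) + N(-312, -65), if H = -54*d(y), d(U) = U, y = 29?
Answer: -240583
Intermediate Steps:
H = -1566 (H = -54*29 = -1566)
(H - 238705) + N(-312, -65) = (-1566 - 238705) - 312 = -240271 - 312 = -240583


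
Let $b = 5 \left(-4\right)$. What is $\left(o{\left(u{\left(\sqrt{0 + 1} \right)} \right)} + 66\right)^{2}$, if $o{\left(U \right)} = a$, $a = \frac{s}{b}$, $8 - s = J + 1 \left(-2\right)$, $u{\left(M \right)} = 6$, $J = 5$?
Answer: $\frac{69169}{16} \approx 4323.1$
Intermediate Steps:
$b = -20$
$s = 5$ ($s = 8 - \left(5 + 1 \left(-2\right)\right) = 8 - \left(5 - 2\right) = 8 - 3 = 5$)
$a = - \frac{1}{4}$ ($a = \frac{5}{-20} = 5 \left(- \frac{1}{20}\right) = - \frac{1}{4} \approx -0.25$)
$o{\left(U \right)} = - \frac{1}{4}$
$\left(o{\left(u{\left(\sqrt{0 + 1} \right)} \right)} + 66\right)^{2} = \left(- \frac{1}{4} + 66\right)^{2} = \left(\frac{263}{4}\right)^{2} = \frac{69169}{16}$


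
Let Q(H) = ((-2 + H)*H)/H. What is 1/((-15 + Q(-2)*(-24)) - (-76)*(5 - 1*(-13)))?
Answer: 1/1449 ≈ 0.00069013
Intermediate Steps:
Q(H) = -2 + H (Q(H) = (H*(-2 + H))/H = -2 + H)
1/((-15 + Q(-2)*(-24)) - (-76)*(5 - 1*(-13))) = 1/((-15 + (-2 - 2)*(-24)) - (-76)*(5 - 1*(-13))) = 1/((-15 - 4*(-24)) - (-76)*(5 + 13)) = 1/((-15 + 96) - (-76)*18) = 1/(81 - 1*(-1368)) = 1/(81 + 1368) = 1/1449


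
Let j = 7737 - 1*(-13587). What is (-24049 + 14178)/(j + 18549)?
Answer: -9871/39873 ≈ -0.24756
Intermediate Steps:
j = 21324 (j = 7737 + 13587 = 21324)
(-24049 + 14178)/(j + 18549) = (-24049 + 14178)/(21324 + 18549) = -9871/39873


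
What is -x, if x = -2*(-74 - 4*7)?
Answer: -204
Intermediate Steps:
x = 204 (x = -2*(-74 - 28) = -2*(-102) = 204)
-x = -1*204 = -204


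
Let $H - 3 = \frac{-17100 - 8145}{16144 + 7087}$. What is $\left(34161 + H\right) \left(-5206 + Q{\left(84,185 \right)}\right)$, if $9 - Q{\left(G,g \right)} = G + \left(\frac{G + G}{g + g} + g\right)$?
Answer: $- \frac{802601993788866}{4297735} \approx -1.8675 \cdot 10^{8}$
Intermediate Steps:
$H = \frac{44448}{23231}$ ($H = 3 + \frac{-17100 - 8145}{16144 + 7087} = 3 - \frac{25245}{23231} = \frac{44448}{23231} \approx 1.9133$)
$Q{\left(G,g \right)} = 9 - G - g - \frac{G}{g}$ ($Q{\left(G,g \right)} = 9 - \left(G + \left(\frac{G + G}{g + g} + g\right)\right) = 9 - \left(G + \left(\frac{2 G}{2 g} + g\right)\right) = 9 - \left(G + \left(2 G \frac{1}{2 g} + g\right)\right) = 9 - \left(G + \left(\frac{G}{g} + g\right)\right) = 9 - \left(G + \left(g + \frac{G}{g}\right)\right) = 9 - \left(G + g + \frac{G}{g}\right) = 9 - G - g - \frac{G}{g}$)
$\left(34161 + H\right) \left(-5206 + Q{\left(84,185 \right)}\right) = \left(34161 + \frac{44448}{23231}\right) \left(-5206 - \left(260 + \frac{84}{185}\right)\right) = \frac{793638639 \left(-5206 - \left(260 + \frac{84}{185}\right)\right)}{23231} = \frac{793638639 \left(-5206 - \frac{48184}{185}\right)}{23231} = \frac{793638639}{23231} \left(- \frac{1011294}{185}\right) = - \frac{802601993788866}{4297735}$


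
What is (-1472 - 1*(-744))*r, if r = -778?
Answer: 566384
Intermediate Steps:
(-1472 - 1*(-744))*r = (-1472 - 1*(-744))*(-778) = (-1472 + 744)*(-778) = -728*(-778) = 566384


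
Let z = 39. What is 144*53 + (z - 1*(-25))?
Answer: 7696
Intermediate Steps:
144*53 + (z - 1*(-25)) = 144*53 + (39 - 1*(-25)) = 7632 + (39 + 25) = 7632 + 64 = 7696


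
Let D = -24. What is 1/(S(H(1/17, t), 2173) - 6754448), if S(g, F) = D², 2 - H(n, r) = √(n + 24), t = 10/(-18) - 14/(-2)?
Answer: -1/6753872 ≈ -1.4806e-7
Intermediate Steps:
t = 58/9 (t = 10*(-1/18) - 14*(-½) = -5/9 + 7 = 58/9 ≈ 6.4444)
H(n, r) = 2 - √(24 + n) (H(n, r) = 2 - √(n + 24) = 2 - √(24 + n))
S(g, F) = 576 (S(g, F) = (-24)² = 576)
1/(S(H(1/17, t), 2173) - 6754448) = 1/(576 - 6754448) = 1/(-6753872) = -1/6753872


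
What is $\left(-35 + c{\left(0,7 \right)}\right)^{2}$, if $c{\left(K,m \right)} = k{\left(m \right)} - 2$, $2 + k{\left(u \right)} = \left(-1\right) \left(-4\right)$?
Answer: $1225$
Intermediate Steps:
$k{\left(u \right)} = 2$ ($k{\left(u \right)} = -2 - -4 = -2 + 4 = 2$)
$c{\left(K,m \right)} = 0$ ($c{\left(K,m \right)} = 2 - 2 = 0$)
$\left(-35 + c{\left(0,7 \right)}\right)^{2} = \left(-35 + 0\right)^{2} = \left(-35\right)^{2} = 1225$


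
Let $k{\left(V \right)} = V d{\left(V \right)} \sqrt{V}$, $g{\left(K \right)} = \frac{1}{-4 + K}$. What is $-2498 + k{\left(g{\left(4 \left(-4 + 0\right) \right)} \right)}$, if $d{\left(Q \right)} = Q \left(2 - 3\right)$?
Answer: $-2498 - \frac{i \sqrt{5}}{4000} \approx -2498.0 - 0.00055902 i$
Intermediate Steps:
$d{\left(Q \right)} = - Q$ ($d{\left(Q \right)} = Q \left(-1\right) = - Q$)
$k{\left(V \right)} = - V^{\frac{5}{2}}$ ($k{\left(V \right)} = V \left(- V\right) \sqrt{V} = - V^{2} \sqrt{V} = - V^{\frac{5}{2}}$)
$-2498 + k{\left(g{\left(4 \left(-4 + 0\right) \right)} \right)} = -2498 - \left(\frac{1}{-4 + 4 \left(-4 + 0\right)}\right)^{\frac{5}{2}} = -2498 - \left(\frac{1}{-4 + 4 \left(-4\right)}\right)^{\frac{5}{2}} = -2498 - \left(\frac{1}{-4 - 16}\right)^{\frac{5}{2}} = -2498 - \left(\frac{1}{-20}\right)^{\frac{5}{2}} = -2498 - \left(- \frac{1}{20}\right)^{\frac{5}{2}} = -2498 - \frac{i \sqrt{5}}{4000}$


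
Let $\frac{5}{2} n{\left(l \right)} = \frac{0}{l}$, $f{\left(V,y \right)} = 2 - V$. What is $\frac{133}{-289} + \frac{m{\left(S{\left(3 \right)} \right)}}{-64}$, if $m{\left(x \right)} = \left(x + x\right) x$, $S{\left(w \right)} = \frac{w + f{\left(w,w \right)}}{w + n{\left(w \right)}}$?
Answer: $- \frac{9865}{20808} \approx -0.4741$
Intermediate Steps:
$n{\left(l \right)} = 0$ ($n{\left(l \right)} = \frac{2 \frac{0}{l}}{5} = \frac{2}{5} \cdot 0 = 0$)
$S{\left(w \right)} = \frac{2}{w}$ ($S{\left(w \right)} = \frac{w - \left(-2 + w\right)}{w + 0} = \frac{2}{w}$)
$m{\left(x \right)} = 2 x^{2}$ ($m{\left(x \right)} = 2 x x = 2 x^{2}$)
$\frac{133}{-289} + \frac{m{\left(S{\left(3 \right)} \right)}}{-64} = \frac{133}{-289} + \frac{2 \left(\frac{2}{3}\right)^{2}}{-64} = 133 \left(- \frac{1}{289}\right) + 2 \left(2 \cdot \frac{1}{3}\right)^{2} \left(- \frac{1}{64}\right) = - \frac{133}{289} + 2 \left(\frac{2}{3}\right)^{2} \left(- \frac{1}{64}\right) = - \frac{133}{289} + 2 \cdot \frac{4}{9} \left(- \frac{1}{64}\right) = - \frac{133}{289} + \frac{8}{9} \left(- \frac{1}{64}\right) = - \frac{133}{289} - \frac{1}{72} = - \frac{9865}{20808}$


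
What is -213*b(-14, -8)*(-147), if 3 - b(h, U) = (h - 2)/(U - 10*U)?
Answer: 100891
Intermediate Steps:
b(h, U) = 3 + (-2 + h)/(9*U) (b(h, U) = 3 - (h - 2)/(U - 10*U) = 3 - (-2 + h)/((-9*U)) = 3 - (-2 + h)*(-1/(9*U)) = 3 - (-1)*(-2 + h)/(9*U) = 3 + (-2 + h)/(9*U))
-213*b(-14, -8)*(-147) = -71*(-2 - 14 + 27*(-8))/(3*(-8))*(-147) = -71*(-1)*(-2 - 14 - 216)/(3*8)*(-147) = -71*(-1)*(-232)/(3*8)*(-147) = -213*29/9*(-147) = -2059/3*(-147) = 100891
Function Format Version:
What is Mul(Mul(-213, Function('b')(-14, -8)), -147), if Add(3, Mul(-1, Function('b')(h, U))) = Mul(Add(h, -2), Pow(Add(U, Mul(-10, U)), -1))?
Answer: 100891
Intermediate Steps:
Function('b')(h, U) = Add(3, Mul(Rational(1, 9), Pow(U, -1), Add(-2, h))) (Function('b')(h, U) = Add(3, Mul(-1, Mul(Add(h, -2), Pow(Add(U, Mul(-10, U)), -1)))) = Add(3, Mul(-1, Mul(Add(-2, h), Pow(Mul(-9, U), -1)))) = Add(3, Mul(-1, Mul(Add(-2, h), Mul(Rational(-1, 9), Pow(U, -1))))) = Add(3, Mul(-1, Mul(Rational(-1, 9), Pow(U, -1), Add(-2, h)))) = Add(3, Mul(Rational(1, 9), Pow(U, -1), Add(-2, h))))
Mul(Mul(-213, Function('b')(-14, -8)), -147) = Mul(Mul(-213, Mul(Rational(1, 9), Pow(-8, -1), Add(-2, -14, Mul(27, -8)))), -147) = Mul(Mul(-213, Mul(Rational(1, 9), Rational(-1, 8), Add(-2, -14, -216))), -147) = Mul(Mul(-213, Mul(Rational(1, 9), Rational(-1, 8), -232)), -147) = Mul(Mul(-213, Rational(29, 9)), -147) = Mul(Rational(-2059, 3), -147) = 100891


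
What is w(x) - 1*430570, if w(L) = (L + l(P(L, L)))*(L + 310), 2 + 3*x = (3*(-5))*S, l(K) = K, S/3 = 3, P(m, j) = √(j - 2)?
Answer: -3983771/9 + 793*I*√429/9 ≈ -4.4264e+5 + 1825.0*I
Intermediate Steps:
P(m, j) = √(-2 + j)
S = 9 (S = 3*3 = 9)
x = -137/3 (x = -⅔ + ((3*(-5))*9)/3 = -⅔ + (-15*9)/3 = -⅔ + (⅓)*(-135) = -⅔ - 45 = -137/3 ≈ -45.667)
w(L) = (310 + L)*(L + √(-2 + L)) (w(L) = (L + √(-2 + L))*(L + 310) = (L + √(-2 + L))*(310 + L) = (310 + L)*(L + √(-2 + L)))
w(x) - 1*430570 = ((-137/3)² + 310*(-137/3) + 310*√(-2 - 137/3) - 137*√(-2 - 137/3)/3) - 1*430570 = (18769/9 - 42470/3 + 310*√(-143/3) - 137*I*√429/9) - 430570 = (18769/9 - 42470/3 + 310*(I*√429/3) - 137*I*√429/9) - 430570 = (18769/9 - 42470/3 + 310*I*√429/3 - 137*I*√429/9) - 430570 = (-108641/9 + 793*I*√429/9) - 430570 = -3983771/9 + 793*I*√429/9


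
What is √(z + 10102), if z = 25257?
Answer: √35359 ≈ 188.04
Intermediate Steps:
√(z + 10102) = √(25257 + 10102) = √35359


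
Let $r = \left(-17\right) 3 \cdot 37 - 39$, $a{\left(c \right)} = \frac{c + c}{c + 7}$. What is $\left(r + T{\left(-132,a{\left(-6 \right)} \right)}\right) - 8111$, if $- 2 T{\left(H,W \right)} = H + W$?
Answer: $-9965$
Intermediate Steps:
$a{\left(c \right)} = \frac{2 c}{7 + c}$
$r = -1926$ ($r = \left(-51\right) 37 - 39 = -1887 - 39 = -1926$)
$T{\left(H,W \right)} = - \frac{H}{2} - \frac{W}{2}$ ($T{\left(H,W \right)} = - \frac{H + W}{2} = - \frac{H}{2} - \frac{W}{2}$)
$\left(r + T{\left(-132,a{\left(-6 \right)} \right)}\right) - 8111 = \left(-1926 - \left(-66 + \frac{2 \left(-6\right) \frac{1}{7 - 6}}{2}\right)\right) - 8111 = \left(-1926 + \left(66 - \frac{2 \left(-6\right) 1^{-1}}{2}\right)\right) - 8111 = \left(-1926 + \left(66 - \frac{2 \left(-6\right) 1}{2}\right)\right) - 8111 = \left(-1926 + \left(66 - -6\right)\right) - 8111 = \left(-1926 + \left(66 + 6\right)\right) - 8111 = \left(-1926 + 72\right) - 8111 = -1854 - 8111 = -9965$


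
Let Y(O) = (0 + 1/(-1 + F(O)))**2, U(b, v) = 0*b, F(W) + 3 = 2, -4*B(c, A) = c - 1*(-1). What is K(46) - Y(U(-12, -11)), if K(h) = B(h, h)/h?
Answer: -93/184 ≈ -0.50543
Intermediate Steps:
B(c, A) = -1/4 - c/4 (B(c, A) = -(c - 1*(-1))/4 = -(c + 1)/4 = -(1 + c)/4 = -1/4 - c/4)
F(W) = -1 (F(W) = -3 + 2 = -1)
K(h) = (-1/4 - h/4)/h
U(b, v) = 0
Y(O) = 1/4 (Y(O) = (0 + 1/(-1 - 1))**2 = (0 + 1/(-2))**2 = (0 - 1/2)**2 = (-1/2)**2 = 1/4)
K(46) - Y(U(-12, -11)) = (1/4)*(-1 - 1*46)/46 - 1*1/4 = (1/4)*(1/46)*(-1 - 46) - 1/4 = (1/4)*(1/46)*(-47) - 1/4 = -47/184 - 1/4 = -93/184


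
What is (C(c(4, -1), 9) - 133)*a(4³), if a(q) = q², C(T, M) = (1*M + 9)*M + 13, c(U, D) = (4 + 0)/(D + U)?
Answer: 172032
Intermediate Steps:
c(U, D) = 4/(D + U)
C(T, M) = 13 + M*(9 + M) (C(T, M) = (M + 9)*M + 13 = (9 + M)*M + 13 = M*(9 + M) + 13 = 13 + M*(9 + M))
(C(c(4, -1), 9) - 133)*a(4³) = ((13 + 9² + 9*9) - 133)*(4³)² = ((13 + 81 + 81) - 133)*64² = (175 - 133)*4096 = 42*4096 = 172032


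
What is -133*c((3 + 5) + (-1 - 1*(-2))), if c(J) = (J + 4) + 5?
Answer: -2394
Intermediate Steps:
c(J) = 9 + J (c(J) = (4 + J) + 5 = 9 + J)
-133*c((3 + 5) + (-1 - 1*(-2))) = -133*(9 + ((3 + 5) + (-1 - 1*(-2)))) = -133*(9 + (8 + (-1 + 2))) = -133*(9 + (8 + 1)) = -133*(9 + 9) = -133*18 = -2394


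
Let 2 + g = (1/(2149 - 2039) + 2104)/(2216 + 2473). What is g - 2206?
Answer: -379544293/171930 ≈ -2207.6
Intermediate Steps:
g = -266713/171930 (g = -2 + (1/(2149 - 2039) + 2104)/(2216 + 2473) = -2 + (1/110 + 2104)/4689 = -2 + (1/110 + 2104)*(1/4689) = -2 + (231441/110)*(1/4689) = -2 + 77147/171930 = -266713/171930 ≈ -1.5513)
g - 2206 = -266713/171930 - 2206 = -379544293/171930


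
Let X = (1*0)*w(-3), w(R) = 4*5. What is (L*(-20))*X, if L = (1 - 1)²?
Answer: 0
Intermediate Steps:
w(R) = 20
X = 0 (X = (1*0)*20 = 0*20 = 0)
L = 0 (L = 0² = 0)
(L*(-20))*X = (0*(-20))*0 = 0*0 = 0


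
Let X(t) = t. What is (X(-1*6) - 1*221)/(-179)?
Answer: 227/179 ≈ 1.2682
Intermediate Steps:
(X(-1*6) - 1*221)/(-179) = (-1*6 - 1*221)/(-179) = (-6 - 221)*(-1/179) = -227*(-1/179) = 227/179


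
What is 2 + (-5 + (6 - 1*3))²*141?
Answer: 566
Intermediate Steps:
2 + (-5 + (6 - 1*3))²*141 = 2 + (-5 + (6 - 3))²*141 = 2 + (-5 + 3)²*141 = 2 + (-2)²*141 = 2 + 4*141 = 2 + 564 = 566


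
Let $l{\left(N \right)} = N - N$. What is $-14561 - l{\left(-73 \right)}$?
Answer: $-14561$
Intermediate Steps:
$l{\left(N \right)} = 0$
$-14561 - l{\left(-73 \right)} = -14561 - 0 = -14561 + 0 = -14561$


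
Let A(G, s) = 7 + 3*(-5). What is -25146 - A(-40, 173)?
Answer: -25138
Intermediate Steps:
A(G, s) = -8 (A(G, s) = 7 - 15 = -8)
-25146 - A(-40, 173) = -25146 - 1*(-8) = -25146 + 8 = -25138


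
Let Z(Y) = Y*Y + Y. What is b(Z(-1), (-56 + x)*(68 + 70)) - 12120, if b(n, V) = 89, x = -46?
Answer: -12031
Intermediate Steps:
Z(Y) = Y + Y² (Z(Y) = Y² + Y = Y + Y²)
b(Z(-1), (-56 + x)*(68 + 70)) - 12120 = 89 - 12120 = -12031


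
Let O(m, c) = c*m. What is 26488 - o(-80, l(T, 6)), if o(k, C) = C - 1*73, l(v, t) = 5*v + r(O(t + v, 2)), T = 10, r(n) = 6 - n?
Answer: 26537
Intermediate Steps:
l(v, t) = 6 - 2*t + 3*v (l(v, t) = 5*v + (6 - 2*(t + v)) = 5*v + (6 - (2*t + 2*v)) = 5*v + (6 + (-2*t - 2*v)) = 5*v + (6 - 2*t - 2*v) = 6 - 2*t + 3*v)
o(k, C) = -73 + C (o(k, C) = C - 73 = -73 + C)
26488 - o(-80, l(T, 6)) = 26488 - (-73 + (6 - 2*6 + 3*10)) = 26488 - (-73 + (6 - 12 + 30)) = 26488 - (-73 + 24) = 26488 - 1*(-49) = 26488 + 49 = 26537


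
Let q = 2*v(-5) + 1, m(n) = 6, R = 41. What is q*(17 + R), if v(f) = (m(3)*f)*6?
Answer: -20822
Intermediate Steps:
v(f) = 36*f (v(f) = (6*f)*6 = 36*f)
q = -359 (q = 2*(36*(-5)) + 1 = 2*(-180) + 1 = -360 + 1 = -359)
q*(17 + R) = -359*(17 + 41) = -359*58 = -20822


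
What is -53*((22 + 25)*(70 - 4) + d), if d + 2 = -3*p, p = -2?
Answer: -164618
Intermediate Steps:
d = 4 (d = -2 - 3*(-2) = -2 + 6 = 4)
-53*((22 + 25)*(70 - 4) + d) = -53*((22 + 25)*(70 - 4) + 4) = -53*(47*66 + 4) = -53*(3102 + 4) = -53*3106 = -164618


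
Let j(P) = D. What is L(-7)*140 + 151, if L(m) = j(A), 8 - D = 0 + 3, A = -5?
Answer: 851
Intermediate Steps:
D = 5 (D = 8 - (0 + 3) = 8 - 1*3 = 8 - 3 = 5)
j(P) = 5
L(m) = 5
L(-7)*140 + 151 = 5*140 + 151 = 700 + 151 = 851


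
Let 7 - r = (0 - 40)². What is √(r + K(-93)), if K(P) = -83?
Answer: 2*I*√419 ≈ 40.939*I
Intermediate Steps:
r = -1593 (r = 7 - (0 - 40)² = 7 - 1*(-40)² = 7 - 1*1600 = 7 - 1600 = -1593)
√(r + K(-93)) = √(-1593 - 83) = √(-1676) = 2*I*√419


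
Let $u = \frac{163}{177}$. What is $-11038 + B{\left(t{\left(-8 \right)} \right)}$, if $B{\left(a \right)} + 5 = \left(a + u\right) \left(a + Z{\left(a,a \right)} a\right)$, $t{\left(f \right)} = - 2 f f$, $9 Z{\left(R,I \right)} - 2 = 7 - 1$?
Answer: $\frac{31353269}{1593} \approx 19682.0$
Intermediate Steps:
$Z{\left(R,I \right)} = \frac{8}{9}$ ($Z{\left(R,I \right)} = \frac{2}{9} + \frac{7 - 1}{9} = \frac{2}{9} + \frac{1}{9} \cdot 6 = \frac{2}{9} + \frac{2}{3} = \frac{8}{9}$)
$t{\left(f \right)} = - 2 f^{2}$
$u = \frac{163}{177}$ ($u = 163 \cdot \frac{1}{177} = \frac{163}{177} \approx 0.9209$)
$B{\left(a \right)} = -5 + \frac{17 a \left(\frac{163}{177} + a\right)}{9}$ ($B{\left(a \right)} = -5 + \left(a + \frac{163}{177}\right) \left(a + \frac{8 a}{9}\right) = -5 + \left(\frac{163}{177} + a\right) \frac{17 a}{9} = -5 + \frac{17 a \left(\frac{163}{177} + a\right)}{9}$)
$-11038 + B{\left(t{\left(-8 \right)} \right)} = -11038 + \left(-5 + \frac{17 \left(- 2 \left(-8\right)^{2}\right)^{2}}{9} + \frac{2771 \left(- 2 \left(-8\right)^{2}\right)}{1593}\right) = -11038 + \left(-5 + \frac{17 \left(\left(-2\right) 64\right)^{2}}{9} + \frac{2771 \left(\left(-2\right) 64\right)}{1593}\right) = -11038 + \left(-5 + \frac{17 \left(-128\right)^{2}}{9} + \frac{2771}{1593} \left(-128\right)\right) = -11038 - - \frac{48936803}{1593} = -11038 + \frac{48936803}{1593} = \frac{31353269}{1593}$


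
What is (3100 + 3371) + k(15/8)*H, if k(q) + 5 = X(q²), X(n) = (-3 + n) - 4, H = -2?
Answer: 207615/32 ≈ 6488.0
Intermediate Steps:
X(n) = -7 + n
k(q) = -12 + q² (k(q) = -5 + (-7 + q²) = -12 + q²)
(3100 + 3371) + k(15/8)*H = (3100 + 3371) + (-12 + (15/8)²)*(-2) = 6471 + (-12 + (15*(⅛))²)*(-2) = 6471 + (-12 + (15/8)²)*(-2) = 6471 + (-12 + 225/64)*(-2) = 6471 - 543/64*(-2) = 6471 + 543/32 = 207615/32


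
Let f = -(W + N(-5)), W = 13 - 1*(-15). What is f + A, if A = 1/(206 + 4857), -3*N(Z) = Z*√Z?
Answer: -141763/5063 - 5*I*√5/3 ≈ -28.0 - 3.7268*I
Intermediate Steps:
W = 28 (W = 13 + 15 = 28)
N(Z) = -Z^(3/2)/3 (N(Z) = -Z*√Z/3 = -Z^(3/2)/3)
A = 1/5063 ≈ 0.00019751
f = -28 - 5*I*√5/3 (f = -(28 - (-5)*I*√5/3) = -(28 + 5*I*√5/3) = -28 - 5*I*√5/3 ≈ -28.0 - 3.7268*I)
f + A = (-28 - 5*I*√5/3) + 1/5063 = -141763/5063 - 5*I*√5/3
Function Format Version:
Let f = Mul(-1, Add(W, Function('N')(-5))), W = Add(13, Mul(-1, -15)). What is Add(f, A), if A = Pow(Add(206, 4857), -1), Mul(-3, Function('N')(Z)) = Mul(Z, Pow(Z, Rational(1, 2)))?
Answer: Add(Rational(-141763, 5063), Mul(Rational(-5, 3), I, Pow(5, Rational(1, 2)))) ≈ Add(-28.000, Mul(-3.7268, I))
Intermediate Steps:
W = 28 (W = Add(13, 15) = 28)
Function('N')(Z) = Mul(Rational(-1, 3), Pow(Z, Rational(3, 2))) (Function('N')(Z) = Mul(Rational(-1, 3), Mul(Z, Pow(Z, Rational(1, 2)))) = Mul(Rational(-1, 3), Pow(Z, Rational(3, 2))))
A = Rational(1, 5063) (A = Pow(5063, -1) = Rational(1, 5063) ≈ 0.00019751)
f = Add(-28, Mul(Rational(-5, 3), I, Pow(5, Rational(1, 2)))) (f = Mul(-1, Add(28, Mul(Rational(-1, 3), Pow(-5, Rational(3, 2))))) = Mul(-1, Add(28, Mul(Rational(-1, 3), Mul(-5, I, Pow(5, Rational(1, 2)))))) = Mul(-1, Add(28, Mul(Rational(5, 3), I, Pow(5, Rational(1, 2))))) = Add(-28, Mul(Rational(-5, 3), I, Pow(5, Rational(1, 2)))) ≈ Add(-28.000, Mul(-3.7268, I)))
Add(f, A) = Add(Add(-28, Mul(Rational(-5, 3), I, Pow(5, Rational(1, 2)))), Rational(1, 5063)) = Add(Rational(-141763, 5063), Mul(Rational(-5, 3), I, Pow(5, Rational(1, 2))))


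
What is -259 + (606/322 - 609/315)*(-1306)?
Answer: -463541/2415 ≈ -191.94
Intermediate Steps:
-259 + (606/322 - 609/315)*(-1306) = -259 + (606*(1/322) - 609*1/315)*(-1306) = -259 + (303/161 - 29/15)*(-1306) = -259 - 124/2415*(-1306) = -259 + 161944/2415 = -463541/2415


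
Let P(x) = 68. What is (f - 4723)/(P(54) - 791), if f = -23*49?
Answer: 1950/241 ≈ 8.0913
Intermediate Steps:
f = -1127
(f - 4723)/(P(54) - 791) = (-1127 - 4723)/(68 - 791) = -5850/(-723) = -5850*(-1/723) = 1950/241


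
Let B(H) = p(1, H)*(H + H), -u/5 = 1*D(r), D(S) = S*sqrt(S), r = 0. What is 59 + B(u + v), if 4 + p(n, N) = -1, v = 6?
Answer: -1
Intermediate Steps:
D(S) = S**(3/2)
u = 0 (u = -5*0**(3/2) = -5*0 = 0)
p(n, N) = -5 (p(n, N) = -4 - 1 = -5)
B(H) = -10*H (B(H) = -5*(H + H) = -10*H)
59 + B(u + v) = 59 - 10*(0 + 6) = 59 - 10*6 = 59 - 60 = -1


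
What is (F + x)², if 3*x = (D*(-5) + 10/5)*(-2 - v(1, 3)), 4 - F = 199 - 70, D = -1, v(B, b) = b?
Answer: 168100/9 ≈ 18678.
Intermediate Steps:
F = -125 (F = 4 - (199 - 70) = 4 - 1*129 = 4 - 129 = -125)
x = -35/3 (x = ((-1*(-5) + 10/5)*(-2 - 1*3))/3 = ((5 + 10*(⅕))*(-2 - 3))/3 = ((5 + 2)*(-5))/3 = (7*(-5))/3 = (⅓)*(-35) = -35/3 ≈ -11.667)
(F + x)² = (-125 - 35/3)² = (-410/3)² = 168100/9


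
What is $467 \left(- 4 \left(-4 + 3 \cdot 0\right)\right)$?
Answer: $7472$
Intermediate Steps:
$467 \left(- 4 \left(-4 + 3 \cdot 0\right)\right) = 467 \left(- 4 \left(-4 + 0\right)\right) = 467 \left(\left(-4\right) \left(-4\right)\right) = 467 \cdot 16 = 7472$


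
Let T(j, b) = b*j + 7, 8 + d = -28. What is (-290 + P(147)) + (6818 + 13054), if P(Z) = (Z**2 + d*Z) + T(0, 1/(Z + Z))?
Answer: 35906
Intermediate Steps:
d = -36 (d = -8 - 28 = -36)
T(j, b) = 7 + b*j
P(Z) = 7 + Z**2 - 36*Z (P(Z) = (Z**2 - 36*Z) + (7 + 0/(Z + Z)) = (Z**2 - 36*Z) + (7 + 0/(2*Z)) = (Z**2 - 36*Z) + (7 + (1/(2*Z))*0) = (Z**2 - 36*Z) + (7 + 0) = (Z**2 - 36*Z) + 7 = 7 + Z**2 - 36*Z)
(-290 + P(147)) + (6818 + 13054) = (-290 + (7 + 147**2 - 36*147)) + (6818 + 13054) = (-290 + (7 + 21609 - 5292)) + 19872 = (-290 + 16324) + 19872 = 16034 + 19872 = 35906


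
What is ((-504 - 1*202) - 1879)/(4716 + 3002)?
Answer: -2585/7718 ≈ -0.33493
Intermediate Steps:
((-504 - 1*202) - 1879)/(4716 + 3002) = ((-504 - 202) - 1879)/7718 = (-706 - 1879)*(1/7718) = -2585*1/7718 = -2585/7718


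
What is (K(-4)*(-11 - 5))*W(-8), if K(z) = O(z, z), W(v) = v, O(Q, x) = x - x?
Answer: 0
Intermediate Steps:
O(Q, x) = 0
K(z) = 0
(K(-4)*(-11 - 5))*W(-8) = (0*(-11 - 5))*(-8) = (0*(-16))*(-8) = 0*(-8) = 0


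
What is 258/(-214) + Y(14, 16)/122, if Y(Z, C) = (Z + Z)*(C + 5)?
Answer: 23589/6527 ≈ 3.6141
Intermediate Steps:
Y(Z, C) = 2*Z*(5 + C) (Y(Z, C) = (2*Z)*(5 + C) = 2*Z*(5 + C))
258/(-214) + Y(14, 16)/122 = 258/(-214) + (2*14*(5 + 16))/122 = 258*(-1/214) + (2*14*21)*(1/122) = -129/107 + 588*(1/122) = -129/107 + 294/61 = 23589/6527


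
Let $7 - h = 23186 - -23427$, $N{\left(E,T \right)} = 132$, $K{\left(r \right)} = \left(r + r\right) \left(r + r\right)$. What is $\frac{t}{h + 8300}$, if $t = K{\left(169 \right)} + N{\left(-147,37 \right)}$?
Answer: $- \frac{57188}{19153} \approx -2.9859$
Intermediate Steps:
$K{\left(r \right)} = 4 r^{2}$ ($K{\left(r \right)} = 2 r 2 r = 4 r^{2}$)
$h = -46606$ ($h = 7 - \left(23186 - -23427\right) = 7 - \left(23186 + 23427\right) = 7 - 46613 = -46606$)
$t = 114376$ ($t = 4 \cdot 169^{2} + 132 = 4 \cdot 28561 + 132 = 114244 + 132 = 114376$)
$\frac{t}{h + 8300} = \frac{114376}{-46606 + 8300} = \frac{114376}{-38306} = 114376 \left(- \frac{1}{38306}\right) = - \frac{57188}{19153}$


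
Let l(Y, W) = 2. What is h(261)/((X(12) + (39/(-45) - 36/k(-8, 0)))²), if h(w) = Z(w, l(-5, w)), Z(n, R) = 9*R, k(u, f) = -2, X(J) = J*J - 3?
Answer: 2025/2813192 ≈ 0.00071982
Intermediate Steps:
X(J) = -3 + J² (X(J) = J² - 3 = -3 + J²)
h(w) = 18 (h(w) = 9*2 = 18)
h(261)/((X(12) + (39/(-45) - 36/k(-8, 0)))²) = 18/(((-3 + 12²) + (39/(-45) - 36/(-2)))²) = 18/(((-3 + 144) + (39*(-1/45) - 36*(-½)))²) = 18/((141 + (-13/15 + 18))²) = 18/((141 + 257/15)²) = 18/((2372/15)²) = 18/(5626384/225) = 18*(225/5626384) = 2025/2813192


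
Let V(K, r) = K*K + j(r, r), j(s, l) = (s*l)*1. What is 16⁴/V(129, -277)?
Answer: 32768/46685 ≈ 0.70190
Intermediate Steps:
j(s, l) = l*s (j(s, l) = (l*s)*1 = l*s)
V(K, r) = K² + r² (V(K, r) = K*K + r*r = K² + r²)
16⁴/V(129, -277) = 16⁴/(129² + (-277)²) = 65536/(16641 + 76729) = 65536/93370 = 65536*(1/93370) = 32768/46685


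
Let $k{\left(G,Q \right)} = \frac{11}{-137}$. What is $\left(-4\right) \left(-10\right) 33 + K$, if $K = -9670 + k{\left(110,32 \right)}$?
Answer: $- \frac{1143961}{137} \approx -8350.1$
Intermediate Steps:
$k{\left(G,Q \right)} = - \frac{11}{137}$ ($k{\left(G,Q \right)} = 11 \left(- \frac{1}{137}\right) = - \frac{11}{137}$)
$K = - \frac{1324801}{137}$ ($K = -9670 - \frac{11}{137} = - \frac{1324801}{137} \approx -9670.1$)
$\left(-4\right) \left(-10\right) 33 + K = \left(-4\right) \left(-10\right) 33 - \frac{1324801}{137} = 40 \cdot 33 - \frac{1324801}{137} = 1320 - \frac{1324801}{137} = - \frac{1143961}{137}$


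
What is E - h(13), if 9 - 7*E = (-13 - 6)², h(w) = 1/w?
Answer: -4583/91 ≈ -50.363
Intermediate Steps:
E = -352/7 (E = 9/7 - (-13 - 6)²/7 = 9/7 - ⅐*(-19)² = 9/7 - ⅐*361 = 9/7 - 361/7 = -352/7 ≈ -50.286)
E - h(13) = -352/7 - 1/13 = -4583/91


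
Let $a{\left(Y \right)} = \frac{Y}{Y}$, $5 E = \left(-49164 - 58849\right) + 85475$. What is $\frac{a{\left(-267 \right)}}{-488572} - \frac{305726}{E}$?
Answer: $\frac{373422896911}{5505717868} \approx 67.825$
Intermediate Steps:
$E = - \frac{22538}{5}$ ($E = \frac{\left(-49164 - 58849\right) + 85475}{5} = \frac{-108013 + 85475}{5} = \frac{1}{5} \left(-22538\right) = - \frac{22538}{5} \approx -4507.6$)
$a{\left(Y \right)} = 1$
$\frac{a{\left(-267 \right)}}{-488572} - \frac{305726}{E} = 1 \frac{1}{-488572} - \frac{305726}{- \frac{22538}{5}} = 1 \left(- \frac{1}{488572}\right) - - \frac{764315}{11269} = - \frac{1}{488572} + \frac{764315}{11269} = \frac{373422896911}{5505717868}$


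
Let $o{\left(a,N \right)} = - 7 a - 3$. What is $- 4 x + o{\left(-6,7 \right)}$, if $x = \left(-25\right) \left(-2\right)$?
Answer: $-161$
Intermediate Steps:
$x = 50$
$o{\left(a,N \right)} = -3 - 7 a$
$- 4 x + o{\left(-6,7 \right)} = \left(-4\right) 50 - -39 = -200 + \left(-3 + 42\right) = -200 + 39 = -161$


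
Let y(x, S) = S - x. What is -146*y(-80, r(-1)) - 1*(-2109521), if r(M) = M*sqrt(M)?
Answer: 2097841 + 146*I ≈ 2.0978e+6 + 146.0*I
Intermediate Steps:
r(M) = M**(3/2)
-146*y(-80, r(-1)) - 1*(-2109521) = -146*((-1)**(3/2) - 1*(-80)) - 1*(-2109521) = -146*(-I + 80) + 2109521 = -146*(80 - I) + 2109521 = (-11680 + 146*I) + 2109521 = 2097841 + 146*I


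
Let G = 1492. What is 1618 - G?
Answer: 126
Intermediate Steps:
1618 - G = 1618 - 1*1492 = 1618 - 1492 = 126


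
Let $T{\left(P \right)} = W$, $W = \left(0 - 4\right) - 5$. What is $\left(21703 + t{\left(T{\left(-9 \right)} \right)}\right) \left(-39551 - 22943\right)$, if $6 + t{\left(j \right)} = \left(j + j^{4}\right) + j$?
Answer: $-1764830560$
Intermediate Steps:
$W = -9$ ($W = -4 - 5 = -9$)
$T{\left(P \right)} = -9$
$t{\left(j \right)} = -6 + j^{4} + 2 j$ ($t{\left(j \right)} = -6 + \left(\left(j + j^{4}\right) + j\right) = -6 + \left(j^{4} + 2 j\right) = -6 + j^{4} + 2 j$)
$\left(21703 + t{\left(T{\left(-9 \right)} \right)}\right) \left(-39551 - 22943\right) = \left(21703 + \left(-6 + \left(-9\right)^{4} + 2 \left(-9\right)\right)\right) \left(-39551 - 22943\right) = \left(21703 - -6537\right) \left(-62494\right) = \left(21703 + 6537\right) \left(-62494\right) = 28240 \left(-62494\right) = -1764830560$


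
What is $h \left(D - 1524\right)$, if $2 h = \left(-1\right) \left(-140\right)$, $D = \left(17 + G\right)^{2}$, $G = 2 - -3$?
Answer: $-72800$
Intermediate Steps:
$G = 5$ ($G = 2 + 3 = 5$)
$D = 484$ ($D = \left(17 + 5\right)^{2} = 22^{2} = 484$)
$h = 70$ ($h = \frac{\left(-1\right) \left(-140\right)}{2} = \frac{1}{2} \cdot 140 = 70$)
$h \left(D - 1524\right) = 70 \left(484 - 1524\right) = 70 \left(-1040\right) = -72800$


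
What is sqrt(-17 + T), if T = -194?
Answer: I*sqrt(211) ≈ 14.526*I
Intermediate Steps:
sqrt(-17 + T) = sqrt(-17 - 194) = sqrt(-211) = I*sqrt(211)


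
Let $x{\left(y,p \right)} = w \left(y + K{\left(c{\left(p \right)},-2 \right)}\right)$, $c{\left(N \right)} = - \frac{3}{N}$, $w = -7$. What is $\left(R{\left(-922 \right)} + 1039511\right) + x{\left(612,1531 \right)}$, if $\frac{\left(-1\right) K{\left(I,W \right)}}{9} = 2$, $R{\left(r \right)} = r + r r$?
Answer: $1884515$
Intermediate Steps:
$R{\left(r \right)} = r + r^{2}$
$K{\left(I,W \right)} = -18$ ($K{\left(I,W \right)} = \left(-9\right) 2 = -18$)
$x{\left(y,p \right)} = 126 - 7 y$ ($x{\left(y,p \right)} = - 7 \left(y - 18\right) = - 7 \left(-18 + y\right) = 126 - 7 y$)
$\left(R{\left(-922 \right)} + 1039511\right) + x{\left(612,1531 \right)} = \left(- 922 \left(1 - 922\right) + 1039511\right) + \left(126 - 4284\right) = \left(\left(-922\right) \left(-921\right) + 1039511\right) + \left(126 - 4284\right) = \left(849162 + 1039511\right) - 4158 = 1888673 - 4158 = 1884515$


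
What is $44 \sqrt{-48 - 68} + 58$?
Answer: $58 + 88 i \sqrt{29} \approx 58.0 + 473.89 i$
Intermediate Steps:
$44 \sqrt{-48 - 68} + 58 = 44 \sqrt{-116} + 58 = 44 \cdot 2 i \sqrt{29} + 58 = 88 i \sqrt{29} + 58 = 58 + 88 i \sqrt{29}$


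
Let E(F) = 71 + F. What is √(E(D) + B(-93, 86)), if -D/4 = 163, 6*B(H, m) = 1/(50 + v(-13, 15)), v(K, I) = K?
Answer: I*√28633782/222 ≈ 24.104*I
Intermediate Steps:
B(H, m) = 1/222 (B(H, m) = 1/(6*(50 - 13)) = (⅙)/37 = (⅙)*(1/37) = 1/222)
D = -652 (D = -4*163 = -652)
√(E(D) + B(-93, 86)) = √((71 - 652) + 1/222) = √(-581 + 1/222) = √(-128981/222) = I*√28633782/222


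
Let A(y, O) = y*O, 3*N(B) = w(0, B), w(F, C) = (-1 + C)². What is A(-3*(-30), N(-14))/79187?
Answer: 6750/79187 ≈ 0.085241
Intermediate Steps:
N(B) = (-1 + B)²/3
A(y, O) = O*y
A(-3*(-30), N(-14))/79187 = (((-1 - 14)²/3)*(-3*(-30)))/79187 = (((⅓)*(-15)²)*90)*(1/79187) = (((⅓)*225)*90)*(1/79187) = (75*90)*(1/79187) = 6750*(1/79187) = 6750/79187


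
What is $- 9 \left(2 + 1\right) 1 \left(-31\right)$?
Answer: $837$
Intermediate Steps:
$- 9 \left(2 + 1\right) 1 \left(-31\right) = - 9 \cdot 3 \cdot 1 \left(-31\right) = \left(-9\right) 3 \left(-31\right) = \left(-27\right) \left(-31\right) = 837$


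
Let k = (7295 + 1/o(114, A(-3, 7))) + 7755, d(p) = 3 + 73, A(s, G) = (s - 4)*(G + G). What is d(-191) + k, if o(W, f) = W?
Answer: 1724365/114 ≈ 15126.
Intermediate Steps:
A(s, G) = 2*G*(-4 + s) (A(s, G) = (-4 + s)*(2*G) = 2*G*(-4 + s))
d(p) = 76
k = 1715701/114 (k = (7295 + 1/114) + 7755 = 831631/114 + 7755 = 1715701/114 ≈ 15050.)
d(-191) + k = 76 + 1715701/114 = 1724365/114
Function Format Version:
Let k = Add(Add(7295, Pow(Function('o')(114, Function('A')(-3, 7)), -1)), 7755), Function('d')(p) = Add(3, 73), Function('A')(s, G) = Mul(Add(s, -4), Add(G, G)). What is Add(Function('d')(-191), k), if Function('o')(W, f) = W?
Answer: Rational(1724365, 114) ≈ 15126.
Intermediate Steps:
Function('A')(s, G) = Mul(2, G, Add(-4, s)) (Function('A')(s, G) = Mul(Add(-4, s), Mul(2, G)) = Mul(2, G, Add(-4, s)))
Function('d')(p) = 76
k = Rational(1715701, 114) (k = Add(Add(7295, Pow(114, -1)), 7755) = Add(Add(7295, Rational(1, 114)), 7755) = Add(Rational(831631, 114), 7755) = Rational(1715701, 114) ≈ 15050.)
Add(Function('d')(-191), k) = Add(76, Rational(1715701, 114)) = Rational(1724365, 114)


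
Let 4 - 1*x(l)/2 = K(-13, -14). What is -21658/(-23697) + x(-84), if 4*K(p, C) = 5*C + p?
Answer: 2389319/47394 ≈ 50.414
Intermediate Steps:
K(p, C) = p/4 + 5*C/4 (K(p, C) = (5*C + p)/4 = (p + 5*C)/4 = p/4 + 5*C/4)
x(l) = 99/2 (x(l) = 8 - 2*((1/4)*(-13) + (5/4)*(-14)) = 8 - 2*(-13/4 - 35/2) = 8 - 2*(-83/4) = 8 + 83/2 = 99/2)
-21658/(-23697) + x(-84) = -21658/(-23697) + 99/2 = -21658*(-1/23697) + 99/2 = 21658/23697 + 99/2 = 2389319/47394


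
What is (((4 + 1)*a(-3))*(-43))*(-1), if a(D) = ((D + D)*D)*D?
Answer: -11610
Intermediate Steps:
a(D) = 2*D**3 (a(D) = ((2*D)*D)*D = (2*D**2)*D = 2*D**3)
(((4 + 1)*a(-3))*(-43))*(-1) = (((4 + 1)*(2*(-3)**3))*(-43))*(-1) = ((5*(2*(-27)))*(-43))*(-1) = ((5*(-54))*(-43))*(-1) = -270*(-43)*(-1) = 11610*(-1) = -11610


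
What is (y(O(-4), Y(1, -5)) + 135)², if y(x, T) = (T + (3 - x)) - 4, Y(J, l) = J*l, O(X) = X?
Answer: 17689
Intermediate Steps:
y(x, T) = -1 + T - x (y(x, T) = (3 + T - x) - 4 = -1 + T - x)
(y(O(-4), Y(1, -5)) + 135)² = ((-1 + 1*(-5) - 1*(-4)) + 135)² = ((-1 - 5 + 4) + 135)² = (-2 + 135)² = 133² = 17689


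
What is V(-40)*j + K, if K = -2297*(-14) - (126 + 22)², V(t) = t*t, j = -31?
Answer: -39346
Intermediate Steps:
V(t) = t²
K = 10254 (K = 32158 - 1*148² = 32158 - 1*21904 = 32158 - 21904 = 10254)
V(-40)*j + K = (-40)²*(-31) + 10254 = 1600*(-31) + 10254 = -49600 + 10254 = -39346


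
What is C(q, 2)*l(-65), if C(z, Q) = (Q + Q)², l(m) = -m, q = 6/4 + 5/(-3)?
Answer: 1040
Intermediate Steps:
q = -⅙ (q = 6*(¼) + 5*(-⅓) = 3/2 - 5/3 = -⅙ ≈ -0.16667)
C(z, Q) = 4*Q² (C(z, Q) = (2*Q)² = 4*Q²)
C(q, 2)*l(-65) = (4*2²)*(-1*(-65)) = (4*4)*65 = 16*65 = 1040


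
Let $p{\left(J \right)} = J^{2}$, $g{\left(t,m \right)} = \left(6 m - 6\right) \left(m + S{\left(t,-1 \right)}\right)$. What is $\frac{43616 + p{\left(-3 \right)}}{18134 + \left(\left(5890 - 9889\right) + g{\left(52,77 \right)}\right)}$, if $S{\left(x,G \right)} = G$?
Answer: $\frac{43625}{48791} \approx 0.89412$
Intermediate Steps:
$g{\left(t,m \right)} = \left(-1 + m\right) \left(-6 + 6 m\right)$ ($g{\left(t,m \right)} = \left(6 m - 6\right) \left(m - 1\right) = \left(-6 + 6 m\right) \left(-1 + m\right) = \left(-1 + m\right) \left(-6 + 6 m\right)$)
$\frac{43616 + p{\left(-3 \right)}}{18134 + \left(\left(5890 - 9889\right) + g{\left(52,77 \right)}\right)} = \frac{43616 + \left(-3\right)^{2}}{18134 + \left(\left(5890 - 9889\right) + \left(6 - 924 + 6 \cdot 77^{2}\right)\right)} = \frac{43616 + 9}{18134 + \left(-3999 + \left(6 - 924 + 6 \cdot 5929\right)\right)} = \frac{43625}{18134 + \left(-3999 + \left(6 - 924 + 35574\right)\right)} = \frac{43625}{18134 + \left(-3999 + 34656\right)} = \frac{43625}{18134 + 30657} = \frac{43625}{48791}$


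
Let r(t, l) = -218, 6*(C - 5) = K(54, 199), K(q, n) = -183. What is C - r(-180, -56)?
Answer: 385/2 ≈ 192.50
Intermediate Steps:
C = -51/2 (C = 5 + (⅙)*(-183) = 5 - 61/2 = -51/2 ≈ -25.500)
C - r(-180, -56) = -51/2 - 1*(-218) = -51/2 + 218 = 385/2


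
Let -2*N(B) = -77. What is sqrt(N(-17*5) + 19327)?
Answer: sqrt(77462)/2 ≈ 139.16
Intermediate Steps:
N(B) = 77/2 (N(B) = -1/2*(-77) = 77/2)
sqrt(N(-17*5) + 19327) = sqrt(77/2 + 19327) = sqrt(38731/2) = sqrt(77462)/2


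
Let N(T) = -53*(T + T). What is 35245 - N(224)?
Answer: 58989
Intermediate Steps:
N(T) = -106*T
35245 - N(224) = 35245 - (-106)*224 = 35245 - 1*(-23744) = 35245 + 23744 = 58989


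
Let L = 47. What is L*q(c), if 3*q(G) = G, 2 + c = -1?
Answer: -47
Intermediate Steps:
c = -3 (c = -2 - 1 = -3)
q(G) = G/3
L*q(c) = 47*((⅓)*(-3)) = 47*(-1) = -47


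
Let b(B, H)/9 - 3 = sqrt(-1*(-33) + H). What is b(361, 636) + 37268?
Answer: 37295 + 9*sqrt(669) ≈ 37528.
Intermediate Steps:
b(B, H) = 27 + 9*sqrt(33 + H) (b(B, H) = 27 + 9*sqrt(-1*(-33) + H) = 27 + 9*sqrt(33 + H))
b(361, 636) + 37268 = (27 + 9*sqrt(33 + 636)) + 37268 = (27 + 9*sqrt(669)) + 37268 = 37295 + 9*sqrt(669)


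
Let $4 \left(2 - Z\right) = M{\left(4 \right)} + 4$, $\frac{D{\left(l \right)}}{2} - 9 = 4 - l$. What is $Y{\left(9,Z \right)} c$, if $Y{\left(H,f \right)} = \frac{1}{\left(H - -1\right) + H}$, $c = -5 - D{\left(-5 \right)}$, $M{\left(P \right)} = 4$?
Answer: $- \frac{41}{19} \approx -2.1579$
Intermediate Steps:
$D{\left(l \right)} = 26 - 2 l$ ($D{\left(l \right)} = 18 + 2 \left(4 - l\right) = 18 - \left(-8 + 2 l\right) = 26 - 2 l$)
$Z = 0$ ($Z = 2 - \frac{4 + 4}{4} = 2 - 2 = 0$)
$c = -41$ ($c = -5 - \left(26 - -10\right) = -5 - \left(26 + 10\right) = -5 - 36 = -41$)
$Y{\left(H,f \right)} = \frac{1}{1 + 2 H}$ ($Y{\left(H,f \right)} = \frac{1}{\left(H + 1\right) + H} = \frac{1}{\left(1 + H\right) + H} = \frac{1}{1 + 2 H}$)
$Y{\left(9,Z \right)} c = \frac{1}{1 + 2 \cdot 9} \left(-41\right) = \frac{1}{1 + 18} \left(-41\right) = \frac{1}{19} \left(-41\right) = - \frac{41}{19}$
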